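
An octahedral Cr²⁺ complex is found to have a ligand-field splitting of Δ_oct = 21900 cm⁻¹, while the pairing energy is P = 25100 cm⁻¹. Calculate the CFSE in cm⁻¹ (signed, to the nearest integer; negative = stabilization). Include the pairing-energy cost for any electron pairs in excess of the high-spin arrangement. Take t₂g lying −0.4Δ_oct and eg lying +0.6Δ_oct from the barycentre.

Cr sits in group 6; removing 2 electrons leaves Cr²⁺ with 6 − 2 = 4 d electrons.
Here Δ_oct < P (21900 < 25100), so the high-spin state is favoured.
Filling d⁴ accordingly: t₂g³ eg¹.
Orbital CFSE = -0.6Δ_oct = -0.6 × 21900 = -13140 cm⁻¹.
High-spin has no excess pairs, so no pairing correction applies.

-13140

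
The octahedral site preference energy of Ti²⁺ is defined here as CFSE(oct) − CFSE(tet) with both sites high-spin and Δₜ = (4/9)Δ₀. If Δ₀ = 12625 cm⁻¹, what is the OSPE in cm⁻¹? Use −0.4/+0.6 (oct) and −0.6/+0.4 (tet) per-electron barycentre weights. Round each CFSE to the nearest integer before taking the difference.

-3367

Ti²⁺: group 4, so d-count = 4 − 2 = 2.
Octahedral high-spin t₂g² eg⁰: CFSE = -0.8 × 12625 = -10100 cm⁻¹.
In a tetrahedral site the filling is e² t₂⁰: CFSE(tet) = -1.2Δₜ = -1.2 × (4/9)(12625) = -6733 cm⁻¹.
OSPE = CFSE(oct) − CFSE(tet) = -10100 − (-6733) = -3367 cm⁻¹.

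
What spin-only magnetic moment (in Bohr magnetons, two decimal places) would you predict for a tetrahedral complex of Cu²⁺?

1.73 Bohr magnetons

Group 11 minus oxidation state +2 gives a d⁹ configuration for Cu²⁺.
With tetrahedral geometry the complex is necessarily high-spin.
Configuration: e^4 t2^5 → 1 unpaired electron.
μ(spin-only) = √[1(1+2)] = √3 ≈ 1.73 Bohr magnetons.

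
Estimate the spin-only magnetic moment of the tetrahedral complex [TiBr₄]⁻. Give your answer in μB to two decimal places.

Each Br⁻ contributes -1; 4 × (-1) = -4. With overall charge -1, Ti is in the +3 oxidation state.
Ti is in group 4, so Ti³⁺ is d¹ (4 − 3 = 1).
Tetrahedral splitting is small, so the complex is high-spin.
Configuration: e¹ t₂⁰ → 1 unpaired electron.
μ(spin-only) = √[1(1+2)] = √3 ≈ 1.73 μB.

1.73 μB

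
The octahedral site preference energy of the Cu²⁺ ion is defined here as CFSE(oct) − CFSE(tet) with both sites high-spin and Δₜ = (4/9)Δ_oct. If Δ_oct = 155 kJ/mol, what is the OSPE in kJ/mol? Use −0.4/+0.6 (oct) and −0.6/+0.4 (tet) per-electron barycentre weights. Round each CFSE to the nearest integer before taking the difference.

-65

Cu is in group 11, so Cu²⁺ is d⁹ (11 − 2 = 9).
Octahedral (high-spin): t2g^6 e_g^3, CFSE = 6(−0.4) + 3(+0.6) = -0.6Δ_oct = -0.6 × 155 = -93 kJ/mol.
Tetrahedral: e^4 t2^5, CFSE = 4(−0.6) + 5(+0.4) = -0.4Δₜ = -0.4 × (4/9) × 155 = -28 kJ/mol.
Subtracting, OSPE = -93 − (-28) = -65 kJ/mol.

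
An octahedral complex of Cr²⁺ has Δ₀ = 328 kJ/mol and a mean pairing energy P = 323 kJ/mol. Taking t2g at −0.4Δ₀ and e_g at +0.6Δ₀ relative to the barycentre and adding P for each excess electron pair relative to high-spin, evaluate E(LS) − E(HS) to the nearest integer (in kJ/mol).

-5

Cr is in group 6, so Cr²⁺ is d⁴ (6 − 2 = 4).
High-spin: t2g^3 e_g^1, CFSE = -0.6Δ₀ = -197 kJ/mol.
For low-spin the configuration is t2g^4 e_g^0: orbital energy -1.6 × 328 = -525 kJ/mol, and 1 additional pair relative to high-spin adds 323 kJ/mol, giving -202 kJ/mol.
E(LS) − E(HS) = -202 − (-197) = -5 kJ/mol.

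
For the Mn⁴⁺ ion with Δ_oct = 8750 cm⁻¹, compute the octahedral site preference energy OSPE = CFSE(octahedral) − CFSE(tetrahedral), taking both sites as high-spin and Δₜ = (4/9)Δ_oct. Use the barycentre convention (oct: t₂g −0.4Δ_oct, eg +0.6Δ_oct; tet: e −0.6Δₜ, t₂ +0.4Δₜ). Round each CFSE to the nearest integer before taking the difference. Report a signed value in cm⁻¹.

-7389

Mn⁴⁺: group 7, so d-count = 7 − 4 = 3.
Octahedral high-spin t₂g³ eg⁰: CFSE = -1.2 × 8750 = -10500 cm⁻¹.
Tetrahedral: e² t₂¹, CFSE = 2(−0.6) + 1(+0.4) = -0.8Δₜ = -0.8 × (4/9) × 8750 = -3111 cm⁻¹.
Subtracting, OSPE = -10500 − (-3111) = -7389 cm⁻¹.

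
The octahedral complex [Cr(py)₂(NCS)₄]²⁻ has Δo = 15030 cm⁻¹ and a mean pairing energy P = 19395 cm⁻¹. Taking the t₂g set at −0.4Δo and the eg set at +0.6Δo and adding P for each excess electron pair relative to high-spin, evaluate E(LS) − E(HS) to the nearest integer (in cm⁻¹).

Ligand charges: 2×(+0) from py and 4×(-1) from NCS⁻ sum to -4; with overall charge -2, Cr is +2.
Cr²⁺: group 6, so d-count = 6 − 2 = 4.
High-spin: t₂g³ eg¹, CFSE = -0.6Δo = -9018 cm⁻¹.
Low-spin: t₂g⁴ eg⁰, orbital CFSE = -1.6Δo = -24048 cm⁻¹; plus 1 excess pair × P = +19395 cm⁻¹; total -4653 cm⁻¹.
Thus E(LS) − E(HS) = 4365 cm⁻¹.

4365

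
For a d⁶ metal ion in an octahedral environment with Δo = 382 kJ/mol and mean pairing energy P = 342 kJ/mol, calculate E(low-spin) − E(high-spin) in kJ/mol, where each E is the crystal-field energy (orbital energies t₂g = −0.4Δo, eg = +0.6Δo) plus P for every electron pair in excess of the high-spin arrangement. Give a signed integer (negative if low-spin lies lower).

-80

In the high-spin limit (t₂g⁴ eg²) the orbital term is -0.4Δo = -153 kJ/mol, with no excess pairing.
Low-spin t₂g⁶ eg⁰ gives -2.4Δo = -917 kJ/mol, but forming 2 extra pairs costs 2P = 684 kJ/mol, so E(LS) = -917 + 684 = -233 kJ/mol.
E(LS) − E(HS) = -233 − (-153) = -80 kJ/mol.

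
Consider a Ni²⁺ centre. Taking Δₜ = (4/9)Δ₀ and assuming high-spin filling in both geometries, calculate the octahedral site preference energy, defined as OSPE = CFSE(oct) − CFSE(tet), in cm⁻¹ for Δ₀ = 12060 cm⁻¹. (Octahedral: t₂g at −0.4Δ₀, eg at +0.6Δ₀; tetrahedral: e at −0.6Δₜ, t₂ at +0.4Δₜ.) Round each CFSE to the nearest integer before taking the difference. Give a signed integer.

Ni sits in group 10; removing 2 electrons leaves Ni²⁺ with 10 − 2 = 8 d electrons.
Octahedral (high-spin): t2g^6 e_g^2, CFSE = 6(−0.4) + 2(+0.6) = -1.2Δ₀ = -1.2 × 12060 = -14472 cm⁻¹.
In a tetrahedral site the filling is e^4 t2^4: CFSE(tet) = -0.8Δₜ = -0.8 × (4/9)(12060) = -4288 cm⁻¹.
OSPE = -14472 − (-4288) = -10184 cm⁻¹.

-10184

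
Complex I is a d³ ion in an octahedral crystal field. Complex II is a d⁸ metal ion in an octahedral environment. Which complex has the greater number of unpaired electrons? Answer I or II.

I: For octahedral d³ the high- and low-spin configurations coincide; t2g^3 e_g^0 → 3 unpaired.
II: t2g^6 e_g^2 → 2 unpaired.
So I has more unpaired electrons.

I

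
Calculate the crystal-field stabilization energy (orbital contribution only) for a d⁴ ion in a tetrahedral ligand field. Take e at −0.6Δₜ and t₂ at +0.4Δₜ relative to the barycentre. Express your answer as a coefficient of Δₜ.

Tetrahedral fields are weak (Δₜ ≈ 4/9 Δₒ), so electrons fill high-spin.
Configuration: e² t₂².
CFSE = 2(-0.6Δₜ) + 2(0.4Δₜ) = -1.2Δₜ + 0.8Δₜ = -0.4Δₜ.

-0.4 Δₜ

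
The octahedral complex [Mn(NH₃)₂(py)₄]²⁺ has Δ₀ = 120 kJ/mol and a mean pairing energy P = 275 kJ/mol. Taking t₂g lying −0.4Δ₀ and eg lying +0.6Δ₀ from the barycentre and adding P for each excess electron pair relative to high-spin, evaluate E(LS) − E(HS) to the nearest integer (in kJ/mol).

Ligand charges: 2×(+0) from NH₃ and 4×(+0) from py sum to +0; with overall charge +2, Mn is +2.
Mn²⁺: group 7, so d-count = 7 − 2 = 5.
High-spin: t₂g³ eg², CFSE = 0.0Δ₀ = 0 kJ/mol.
Low-spin: t₂g⁵ eg⁰, orbital CFSE = -2.0Δ₀ = -240 kJ/mol; plus 2 excess pairs × P = +550 kJ/mol; total 310 kJ/mol.
Thus E(LS) − E(HS) = 310 kJ/mol.

310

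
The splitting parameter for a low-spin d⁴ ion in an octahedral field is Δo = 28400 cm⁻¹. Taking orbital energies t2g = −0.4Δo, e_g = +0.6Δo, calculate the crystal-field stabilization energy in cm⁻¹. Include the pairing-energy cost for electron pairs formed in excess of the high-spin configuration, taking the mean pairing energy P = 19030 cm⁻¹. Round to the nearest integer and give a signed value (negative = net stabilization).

-26410

Electron filling gives t2g^4 e_g^0.
CFSE(orbital) = 4×(-0.4Δo) + 0×(0.6Δo) = -1.6Δo; with Δo = 28400 cm⁻¹ that is -45440 cm⁻¹.
Pairing penalty: 1 pair vs 0 in the high-spin reference → 1 extra × P = 19030 cm⁻¹.
Combining: -45440 + 19030 = -26410 cm⁻¹.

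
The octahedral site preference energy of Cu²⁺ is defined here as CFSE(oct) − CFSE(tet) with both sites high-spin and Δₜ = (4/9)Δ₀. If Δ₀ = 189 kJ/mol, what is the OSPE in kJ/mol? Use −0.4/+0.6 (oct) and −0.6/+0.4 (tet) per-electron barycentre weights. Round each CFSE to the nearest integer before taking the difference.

-79

Cu sits in group 11; removing 2 electrons leaves Cu²⁺ with 11 − 2 = 9 d electrons.
Octahedral high-spin t2g^6 e_g^3: CFSE = -0.6 × 189 = -113 kJ/mol.
Tetrahedral e^4 t2^5 gives -0.4Δₜ = -0.4 × (4/9) × 189 = -34 kJ/mol.
OSPE = -113 − (-34) = -79 kJ/mol.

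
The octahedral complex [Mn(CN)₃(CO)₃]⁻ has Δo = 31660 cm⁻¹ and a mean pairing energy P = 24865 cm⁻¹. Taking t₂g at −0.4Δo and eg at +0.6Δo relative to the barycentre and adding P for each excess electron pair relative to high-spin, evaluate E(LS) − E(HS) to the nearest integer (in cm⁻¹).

-13590

Ligand charges: 3×(-1) from CN⁻ and 3×(+0) from CO sum to -3; with overall charge -1, Mn is +2.
Mn²⁺: group 7, so d-count = 7 − 2 = 5.
In the high-spin limit (t₂g³ eg²) the orbital term is 0.0Δo = 0 cm⁻¹, with no excess pairing.
Low-spin t₂g⁵ eg⁰ gives -2.0Δo = -63320 cm⁻¹, but forming 2 extra pairs costs 2P = 49730 cm⁻¹, so E(LS) = -63320 + 49730 = -13590 cm⁻¹.
Thus E(LS) − E(HS) = -13590 cm⁻¹.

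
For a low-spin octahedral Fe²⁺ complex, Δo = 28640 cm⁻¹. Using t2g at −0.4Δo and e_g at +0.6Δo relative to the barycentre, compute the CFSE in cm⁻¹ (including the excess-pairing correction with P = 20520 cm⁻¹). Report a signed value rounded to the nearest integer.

-27696

Group 8 minus oxidation state +2 gives a d⁶ configuration for Fe²⁺.
The d⁶ electrons fill as t2g^6 e_g^0.
The orbital stabilization is -2.4Δo = -2.4 × 28640 = -68736 cm⁻¹.
Relative to high-spin t2g^4 e_g^2 (1 paired), the low-spin configuration has 2 additional pairs, contributing +2 × 20520 = +41040 cm⁻¹.
Combining: -68736 + 41040 = -27696 cm⁻¹.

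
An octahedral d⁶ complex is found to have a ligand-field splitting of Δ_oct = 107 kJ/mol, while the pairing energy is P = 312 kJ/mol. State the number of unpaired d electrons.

With Δ_oct < P the complex is high-spin.
That gives t2g^4 e_g^2.
Unpaired electrons: 4.

4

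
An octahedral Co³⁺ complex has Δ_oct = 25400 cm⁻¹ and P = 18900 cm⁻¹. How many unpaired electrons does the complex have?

0

Co³⁺: group 9, so d-count = 9 − 3 = 6.
Here Δ_oct > P (25400 > 18900), so the low-spin state is favoured.
Configuration: t₂g⁶ eg⁰.
Unpaired electrons: 0.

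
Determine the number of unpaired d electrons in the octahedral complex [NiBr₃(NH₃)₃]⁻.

2

Ligand charges: 3×(-1) from Br⁻ and 3×(+0) from NH₃ sum to -3; with overall charge -1, Ni is +2.
Ni²⁺: group 10, so d-count = 10 − 2 = 8.
Configuration: t₂g⁶ eg², giving 2 unpaired electrons.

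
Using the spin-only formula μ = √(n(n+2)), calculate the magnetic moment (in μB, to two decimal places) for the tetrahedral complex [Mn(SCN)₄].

Each SCN⁻ contributes -1; 4 × (-1) = -4. With overall charge +0, Mn is in the +4 oxidation state.
Mn is in group 7, so Mn⁴⁺ is d³ (7 − 4 = 3).
With tetrahedral geometry the complex is necessarily high-spin.
Configuration: e^2 t2^1 → 3 unpaired electrons.
μ(spin-only) = √[3(3+2)] = √15 ≈ 3.87 μB.

3.87 μB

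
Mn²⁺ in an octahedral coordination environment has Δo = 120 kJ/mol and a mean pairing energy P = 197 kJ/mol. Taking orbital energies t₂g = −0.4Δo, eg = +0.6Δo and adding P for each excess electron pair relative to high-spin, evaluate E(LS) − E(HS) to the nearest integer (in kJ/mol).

Mn sits in group 7; removing 2 electrons leaves Mn²⁺ with 7 − 2 = 5 d electrons.
High-spin d⁵ fills as t₂g³ eg² with CFSE 3(−0.4) + 2(+0.6) = 0.0Δo = 0 kJ/mol.
Low-spin: t₂g⁵ eg⁰, orbital CFSE = -2.0Δo = -240 kJ/mol; plus 2 excess pairs × P = +394 kJ/mol; total 154 kJ/mol.
Thus E(LS) − E(HS) = 154 kJ/mol.

154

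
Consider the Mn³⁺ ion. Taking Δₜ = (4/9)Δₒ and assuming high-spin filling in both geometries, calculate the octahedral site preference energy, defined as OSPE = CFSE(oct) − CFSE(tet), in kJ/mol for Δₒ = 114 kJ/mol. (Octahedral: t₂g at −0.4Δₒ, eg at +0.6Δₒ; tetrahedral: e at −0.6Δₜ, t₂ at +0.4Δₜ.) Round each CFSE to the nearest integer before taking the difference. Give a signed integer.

-48

Mn³⁺: group 7, so d-count = 7 − 3 = 4.
Octahedral high-spin t₂g³ eg¹: CFSE = -0.6 × 114 = -68 kJ/mol.
Tetrahedral e² t₂² gives -0.4Δₜ = -0.4 × (4/9) × 114 = -20 kJ/mol.
Subtracting, OSPE = -68 − (-20) = -48 kJ/mol.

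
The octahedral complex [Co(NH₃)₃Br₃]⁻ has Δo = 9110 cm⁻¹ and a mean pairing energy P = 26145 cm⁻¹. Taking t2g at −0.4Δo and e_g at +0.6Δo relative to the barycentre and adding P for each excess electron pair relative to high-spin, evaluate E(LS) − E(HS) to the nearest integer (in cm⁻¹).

Ligand charges: 3×(+0) from NH₃ and 3×(-1) from Br⁻ sum to -3; with overall charge -1, Co is +2.
Group 9 minus oxidation state +2 gives a d⁷ configuration for Co²⁺.
High-spin d⁷ fills as t2g^5 e_g^2 with CFSE 5(−0.4) + 2(+0.6) = -0.8Δo = -7288 cm⁻¹.
Low-spin t2g^6 e_g^1 gives -1.8Δo = -16398 cm⁻¹, but forming 1 extra pair costs 1P = 26145 cm⁻¹, so E(LS) = -16398 + 26145 = 9747 cm⁻¹.
Thus E(LS) − E(HS) = 17035 cm⁻¹.

17035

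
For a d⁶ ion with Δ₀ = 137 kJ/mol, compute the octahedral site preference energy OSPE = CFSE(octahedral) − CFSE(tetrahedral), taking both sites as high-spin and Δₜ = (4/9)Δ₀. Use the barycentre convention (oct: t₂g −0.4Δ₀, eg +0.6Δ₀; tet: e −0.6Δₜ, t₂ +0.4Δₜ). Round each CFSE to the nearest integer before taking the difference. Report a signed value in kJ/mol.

Octahedral high-spin t₂g⁴ eg²: CFSE = -0.4 × 137 = -55 kJ/mol.
In a tetrahedral site the filling is e³ t₂³: CFSE(tet) = -0.6Δₜ = -0.6 × (4/9)(137) = -37 kJ/mol.
Subtracting, OSPE = -55 − (-37) = -18 kJ/mol.

-18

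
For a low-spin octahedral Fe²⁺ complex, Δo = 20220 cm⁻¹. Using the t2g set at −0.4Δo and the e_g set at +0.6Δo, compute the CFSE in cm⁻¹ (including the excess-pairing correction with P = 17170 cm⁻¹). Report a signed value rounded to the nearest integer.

-14188

Fe is in group 8, so Fe²⁺ is d⁶ (8 − 2 = 6).
The d⁶ electrons fill as t2g^6 e_g^0.
CFSE(orbital) = 6×(-0.4Δo) + 0×(0.6Δo) = -2.4Δo; with Δo = 20220 cm⁻¹ that is -48528 cm⁻¹.
Pairing penalty: 3 pairs vs 1 in the high-spin reference → 2 extra × P = 34340 cm⁻¹.
Net CFSE = -48528 + 34340 = -14188 cm⁻¹.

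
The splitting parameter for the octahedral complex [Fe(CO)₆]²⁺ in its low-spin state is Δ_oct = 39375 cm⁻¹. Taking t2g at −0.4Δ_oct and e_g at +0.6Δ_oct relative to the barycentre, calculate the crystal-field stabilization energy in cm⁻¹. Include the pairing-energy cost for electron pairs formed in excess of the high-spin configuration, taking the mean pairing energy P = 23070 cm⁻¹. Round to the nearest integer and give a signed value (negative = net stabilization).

-48360

CO is neutral, so the +2 overall charge sits on Fe: oxidation state +2.
Fe is in group 8, so Fe²⁺ is d⁶ (8 − 2 = 6).
The d⁶ electrons fill as t2g^6 e_g^0.
The orbital stabilization is -2.4Δ_oct = -2.4 × 39375 = -94500 cm⁻¹.
Pairing penalty: 3 pairs vs 1 in the high-spin reference → 2 extra × P = 46140 cm⁻¹.
Net CFSE = -94500 + 46140 = -48360 cm⁻¹.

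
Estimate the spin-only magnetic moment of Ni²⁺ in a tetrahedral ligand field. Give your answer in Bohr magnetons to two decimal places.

2.83 Bohr magnetons

Ni²⁺: group 10, so d-count = 10 − 2 = 8.
Tetrahedral fields are weak (Δₜ ≈ 4/9 Δₒ), so electrons fill high-spin.
Configuration: e^4 t2^4 → 2 unpaired electrons.
μ(spin-only) = √[2(2+2)] = √8 ≈ 2.83 Bohr magnetons.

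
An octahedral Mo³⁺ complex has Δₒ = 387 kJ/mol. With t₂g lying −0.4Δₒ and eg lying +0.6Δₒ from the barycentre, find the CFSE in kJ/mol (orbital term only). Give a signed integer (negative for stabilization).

Mo is in group 6, so Mo³⁺ is d³ (6 − 3 = 3).
For octahedral d³ the high- and low-spin configurations coincide.
The d³ electrons fill as t₂g³ eg⁰.
Orbital CFSE = 3(-0.4) + 0(0.6) = -1.2Δₒ = -1.2 × 387 = -464 kJ/mol.

-464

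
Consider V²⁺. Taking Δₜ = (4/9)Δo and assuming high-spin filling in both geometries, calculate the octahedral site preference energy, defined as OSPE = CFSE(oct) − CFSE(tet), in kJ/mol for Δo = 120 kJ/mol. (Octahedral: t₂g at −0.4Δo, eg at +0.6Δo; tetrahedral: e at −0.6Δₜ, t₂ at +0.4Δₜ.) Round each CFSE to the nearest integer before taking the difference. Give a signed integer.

V sits in group 5; removing 2 electrons leaves V²⁺ with 5 − 2 = 3 d electrons.
Octahedral (high-spin): t2g^3 e_g^0, CFSE = 3(−0.4) + 0(+0.6) = -1.2Δo = -1.2 × 120 = -144 kJ/mol.
Tetrahedral e^2 t2^1 gives -0.8Δₜ = -0.8 × (4/9) × 120 = -43 kJ/mol.
Subtracting, OSPE = -144 − (-43) = -101 kJ/mol.

-101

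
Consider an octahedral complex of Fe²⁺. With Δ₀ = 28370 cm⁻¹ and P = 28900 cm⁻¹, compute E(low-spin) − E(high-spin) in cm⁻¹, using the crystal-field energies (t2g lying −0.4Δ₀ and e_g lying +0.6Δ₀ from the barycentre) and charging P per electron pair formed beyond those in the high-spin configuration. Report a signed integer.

1060

Fe²⁺: group 8, so d-count = 8 − 2 = 6.
High-spin d⁶ fills as t2g^4 e_g^2 with CFSE 4(−0.4) + 2(+0.6) = -0.4Δ₀ = -11348 cm⁻¹.
Low-spin: t2g^6 e_g^0, orbital CFSE = -2.4Δ₀ = -68088 cm⁻¹; plus 2 excess pairs × P = +57800 cm⁻¹; total -10288 cm⁻¹.
Thus E(LS) − E(HS) = 1060 cm⁻¹.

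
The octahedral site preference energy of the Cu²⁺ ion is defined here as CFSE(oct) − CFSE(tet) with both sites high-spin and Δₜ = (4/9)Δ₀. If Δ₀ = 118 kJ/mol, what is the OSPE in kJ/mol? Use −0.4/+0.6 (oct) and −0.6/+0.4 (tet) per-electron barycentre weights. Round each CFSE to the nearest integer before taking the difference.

-50

Cu²⁺: group 11, so d-count = 11 − 2 = 9.
Octahedral (high-spin): t2g^6 e_g^3, CFSE = 6(−0.4) + 3(+0.6) = -0.6Δ₀ = -0.6 × 118 = -71 kJ/mol.
Tetrahedral: e^4 t2^5, CFSE = 4(−0.6) + 5(+0.4) = -0.4Δₜ = -0.4 × (4/9) × 118 = -21 kJ/mol.
Subtracting, OSPE = -71 − (-21) = -50 kJ/mol.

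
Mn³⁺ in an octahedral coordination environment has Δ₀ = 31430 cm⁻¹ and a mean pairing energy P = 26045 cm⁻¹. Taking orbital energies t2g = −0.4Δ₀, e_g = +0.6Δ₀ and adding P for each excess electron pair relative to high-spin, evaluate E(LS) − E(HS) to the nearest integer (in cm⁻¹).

Mn sits in group 7; removing 3 electrons leaves Mn³⁺ with 7 − 3 = 4 d electrons.
High-spin: t2g^3 e_g^1, CFSE = -0.6Δ₀ = -18858 cm⁻¹.
Low-spin t2g^4 e_g^0 gives -1.6Δ₀ = -50288 cm⁻¹, but forming 1 extra pair costs 1P = 26045 cm⁻¹, so E(LS) = -50288 + 26045 = -24243 cm⁻¹.
The difference is -24243 − (-18858) = -5385 cm⁻¹, so low-spin lies lower.

-5385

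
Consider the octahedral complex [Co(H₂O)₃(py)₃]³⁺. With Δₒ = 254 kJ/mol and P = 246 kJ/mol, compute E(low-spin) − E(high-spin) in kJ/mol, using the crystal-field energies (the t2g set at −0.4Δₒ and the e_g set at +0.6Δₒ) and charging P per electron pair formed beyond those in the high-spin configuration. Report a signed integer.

Ligand charges: 3×(+0) from H₂O and 3×(+0) from py sum to +0; with overall charge +3, Co is +3.
Co³⁺: group 9, so d-count = 9 − 3 = 6.
In the high-spin limit (t2g^4 e_g^2) the orbital term is -0.4Δₒ = -102 kJ/mol, with no excess pairing.
For low-spin the configuration is t2g^6 e_g^0: orbital energy -2.4 × 254 = -610 kJ/mol, and 2 additional pairs relative to high-spin add 492 kJ/mol, giving -118 kJ/mol.
E(LS) − E(HS) = -118 − (-102) = -16 kJ/mol.

-16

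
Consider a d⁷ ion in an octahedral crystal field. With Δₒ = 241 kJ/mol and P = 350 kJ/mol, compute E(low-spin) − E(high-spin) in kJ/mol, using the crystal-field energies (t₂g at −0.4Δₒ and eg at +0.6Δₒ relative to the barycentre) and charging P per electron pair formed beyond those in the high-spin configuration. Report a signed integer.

In the high-spin limit (t₂g⁵ eg²) the orbital term is -0.8Δₒ = -193 kJ/mol, with no excess pairing.
Low-spin t₂g⁶ eg¹ gives -1.8Δₒ = -434 kJ/mol, but forming 1 extra pair costs 1P = 350 kJ/mol, so E(LS) = -434 + 350 = -84 kJ/mol.
E(LS) − E(HS) = -84 − (-193) = 109 kJ/mol.

109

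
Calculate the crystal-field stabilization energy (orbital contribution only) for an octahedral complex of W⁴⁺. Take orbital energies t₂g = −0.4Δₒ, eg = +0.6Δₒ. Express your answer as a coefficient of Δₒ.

-0.8 Δₒ

Group 6 minus oxidation state +4 gives a d² configuration for W⁴⁺.
Configuration: t₂g² eg⁰.
CFSE = 2(-0.4Δₒ) + 0(0.6Δₒ) = -0.8Δₒ + 0.0Δₒ = -0.8Δₒ.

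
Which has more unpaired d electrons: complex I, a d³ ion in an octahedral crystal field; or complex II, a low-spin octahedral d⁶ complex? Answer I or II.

I: For octahedral d³ the high- and low-spin configurations coincide; t2g^3 e_g^0 → 3 unpaired.
II: t2g^6 e_g^0 → 0 unpaired.
So I has more unpaired electrons.

I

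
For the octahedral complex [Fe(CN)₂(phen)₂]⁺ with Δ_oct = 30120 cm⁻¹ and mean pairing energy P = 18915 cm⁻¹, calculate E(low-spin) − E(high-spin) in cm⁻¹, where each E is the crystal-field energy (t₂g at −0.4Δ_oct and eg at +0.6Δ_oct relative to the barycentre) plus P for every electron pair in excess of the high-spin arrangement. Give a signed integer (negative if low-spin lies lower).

-22410

Ligand charges: 2×(-1) from CN⁻ and 2×(+0) from phen sum to -2; with overall charge +1, Fe is +3.
Fe³⁺: group 8, so d-count = 8 − 3 = 5.
In the high-spin limit (t₂g³ eg²) the orbital term is 0.0Δ_oct = 0 cm⁻¹, with no excess pairing.
For low-spin the configuration is t₂g⁵ eg⁰: orbital energy -2.0 × 30120 = -60240 cm⁻¹, and 2 additional pairs relative to high-spin add 37830 cm⁻¹, giving -22410 cm⁻¹.
Thus E(LS) − E(HS) = -22410 cm⁻¹.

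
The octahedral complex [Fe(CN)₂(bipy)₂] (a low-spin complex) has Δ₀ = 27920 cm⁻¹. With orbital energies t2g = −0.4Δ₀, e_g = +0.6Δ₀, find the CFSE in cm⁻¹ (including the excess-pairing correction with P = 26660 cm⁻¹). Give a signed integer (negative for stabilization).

-13688

Ligand charges: 2×(-1) from CN⁻ and 2×(+0) from bipy sum to -2; with overall charge +0, Fe is +2.
Fe sits in group 8; removing 2 electrons leaves Fe²⁺ with 8 − 2 = 6 d electrons.
Configuration: t2g^6 e_g^0.
CFSE(orbital) = 6×(-0.4Δ₀) + 0×(0.6Δ₀) = -2.4Δ₀; with Δ₀ = 27920 cm⁻¹ that is -67008 cm⁻¹.
Relative to high-spin t2g^4 e_g^2 (1 paired), the low-spin configuration has 2 additional pairs, contributing +2 × 26660 = +53320 cm⁻¹.
Net CFSE = -67008 + 53320 = -13688 cm⁻¹.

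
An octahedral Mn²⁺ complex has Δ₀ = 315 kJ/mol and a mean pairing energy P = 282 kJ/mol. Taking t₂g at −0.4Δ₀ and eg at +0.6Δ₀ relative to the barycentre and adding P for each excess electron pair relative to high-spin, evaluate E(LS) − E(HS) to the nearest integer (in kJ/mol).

Mn²⁺: group 7, so d-count = 7 − 2 = 5.
High-spin: t₂g³ eg², CFSE = 0.0Δ₀ = 0 kJ/mol.
Low-spin t₂g⁵ eg⁰ gives -2.0Δ₀ = -630 kJ/mol, but forming 2 extra pairs costs 2P = 564 kJ/mol, so E(LS) = -630 + 564 = -66 kJ/mol.
The difference is -66 − (0) = -66 kJ/mol, so low-spin lies lower.

-66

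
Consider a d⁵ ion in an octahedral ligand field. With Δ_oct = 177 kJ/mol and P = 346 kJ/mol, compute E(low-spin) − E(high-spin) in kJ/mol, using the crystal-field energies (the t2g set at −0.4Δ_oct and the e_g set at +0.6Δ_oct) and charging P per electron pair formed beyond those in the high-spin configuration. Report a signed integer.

338

In the high-spin limit (t2g^3 e_g^2) the orbital term is 0.0Δ_oct = 0 kJ/mol, with no excess pairing.
For low-spin the configuration is t2g^5 e_g^0: orbital energy -2.0 × 177 = -354 kJ/mol, and 2 additional pairs relative to high-spin add 692 kJ/mol, giving 338 kJ/mol.
The difference is 338 − (0) = 338 kJ/mol, so high-spin lies lower.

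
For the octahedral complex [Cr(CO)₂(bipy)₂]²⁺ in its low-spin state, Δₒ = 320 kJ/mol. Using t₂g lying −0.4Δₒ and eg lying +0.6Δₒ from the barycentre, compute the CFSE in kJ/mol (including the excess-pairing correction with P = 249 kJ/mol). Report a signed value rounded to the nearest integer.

-263

Ligand charges: 2×(+0) from CO and 2×(+0) from bipy sum to +0; with overall charge +2, Cr is +2.
Cr sits in group 6; removing 2 electrons leaves Cr²⁺ with 6 − 2 = 4 d electrons.
The d⁴ electrons fill as t₂g⁴ eg⁰.
CFSE(orbital) = 4×(-0.4Δₒ) + 0×(0.6Δₒ) = -1.6Δₒ; with Δₒ = 320 kJ/mol that is -512 kJ/mol.
High-spin d⁴ would be t₂g³ eg¹ with 0 pairs; low-spin has 1, so 1 excess pair costs +1P = +249 kJ/mol.
Overall CFSE = -512 + 249 = -263 kJ/mol.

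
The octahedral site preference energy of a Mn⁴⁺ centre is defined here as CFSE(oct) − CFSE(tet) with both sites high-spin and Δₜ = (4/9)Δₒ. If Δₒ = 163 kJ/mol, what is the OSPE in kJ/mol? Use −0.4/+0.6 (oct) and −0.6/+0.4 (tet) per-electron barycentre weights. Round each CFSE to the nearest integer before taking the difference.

Group 7 minus oxidation state +4 gives a d³ configuration for Mn⁴⁺.
In an octahedral site d³ (HS) is t₂g³ eg⁰, giving CFSE(oct) = -1.2Δₒ = -196 kJ/mol.
Tetrahedral e² t₂¹ gives -0.8Δₜ = -0.8 × (4/9) × 163 = -58 kJ/mol.
OSPE = CFSE(oct) − CFSE(tet) = -196 − (-58) = -138 kJ/mol.

-138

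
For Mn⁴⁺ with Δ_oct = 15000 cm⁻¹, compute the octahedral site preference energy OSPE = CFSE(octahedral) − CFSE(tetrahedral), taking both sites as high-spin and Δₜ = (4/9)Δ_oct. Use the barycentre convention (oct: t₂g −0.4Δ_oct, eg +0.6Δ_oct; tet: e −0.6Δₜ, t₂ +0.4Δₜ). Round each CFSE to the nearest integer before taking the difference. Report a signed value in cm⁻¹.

Mn is in group 7, so Mn⁴⁺ is d³ (7 − 4 = 3).
In an octahedral site d³ (HS) is t₂g³ eg⁰, giving CFSE(oct) = -1.2Δ_oct = -18000 cm⁻¹.
Tetrahedral e² t₂¹ gives -0.8Δₜ = -0.8 × (4/9) × 15000 = -5333 cm⁻¹.
OSPE = -18000 − (-5333) = -12667 cm⁻¹.

-12667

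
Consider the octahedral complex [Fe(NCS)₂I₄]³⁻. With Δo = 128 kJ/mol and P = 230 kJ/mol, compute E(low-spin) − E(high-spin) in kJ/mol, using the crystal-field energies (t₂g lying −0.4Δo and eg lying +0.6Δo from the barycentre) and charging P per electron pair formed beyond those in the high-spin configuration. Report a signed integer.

Ligand charges: 2×(-1) from NCS⁻ and 4×(-1) from I⁻ sum to -6; with overall charge -3, Fe is +3.
Fe³⁺: group 8, so d-count = 8 − 3 = 5.
High-spin: t₂g³ eg², CFSE = 0.0Δo = 0 kJ/mol.
For low-spin the configuration is t₂g⁵ eg⁰: orbital energy -2.0 × 128 = -256 kJ/mol, and 2 additional pairs relative to high-spin add 460 kJ/mol, giving 204 kJ/mol.
The difference is 204 − (0) = 204 kJ/mol, so high-spin lies lower.

204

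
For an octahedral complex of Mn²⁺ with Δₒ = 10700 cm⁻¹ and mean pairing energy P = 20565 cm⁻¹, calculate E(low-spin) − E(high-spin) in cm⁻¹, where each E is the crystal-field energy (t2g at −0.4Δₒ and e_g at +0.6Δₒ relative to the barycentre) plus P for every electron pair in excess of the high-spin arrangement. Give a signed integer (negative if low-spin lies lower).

Mn sits in group 7; removing 2 electrons leaves Mn²⁺ with 7 − 2 = 5 d electrons.
In the high-spin limit (t2g^3 e_g^2) the orbital term is 0.0Δₒ = 0 cm⁻¹, with no excess pairing.
Low-spin: t2g^5 e_g^0, orbital CFSE = -2.0Δₒ = -21400 cm⁻¹; plus 2 excess pairs × P = +41130 cm⁻¹; total 19730 cm⁻¹.
Thus E(LS) − E(HS) = 19730 cm⁻¹.

19730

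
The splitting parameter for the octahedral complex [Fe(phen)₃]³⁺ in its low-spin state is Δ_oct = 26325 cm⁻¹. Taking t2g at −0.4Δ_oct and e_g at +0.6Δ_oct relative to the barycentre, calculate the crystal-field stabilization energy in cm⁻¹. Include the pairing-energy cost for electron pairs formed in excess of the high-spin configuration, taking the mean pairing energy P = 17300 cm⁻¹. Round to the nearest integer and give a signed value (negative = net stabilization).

-18050

phen is neutral, so the +3 overall charge sits on Fe: oxidation state +3.
Fe³⁺: group 8, so d-count = 8 − 3 = 5.
Configuration: t2g^5 e_g^0.
The orbital stabilization is -2.0Δ_oct = -2.0 × 26325 = -52650 cm⁻¹.
High-spin d⁵ would be t2g^3 e_g^2 with 0 pairs; low-spin has 2, so 2 excess pairs cost +2P = +34600 cm⁻¹.
Overall CFSE = -52650 + 34600 = -18050 cm⁻¹.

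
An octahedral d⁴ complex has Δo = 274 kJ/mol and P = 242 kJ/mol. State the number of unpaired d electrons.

2

Here Δo > P (274 > 242), so the low-spin state is favoured.
Configuration: t₂g⁴ eg⁰.
Unpaired electrons: 2.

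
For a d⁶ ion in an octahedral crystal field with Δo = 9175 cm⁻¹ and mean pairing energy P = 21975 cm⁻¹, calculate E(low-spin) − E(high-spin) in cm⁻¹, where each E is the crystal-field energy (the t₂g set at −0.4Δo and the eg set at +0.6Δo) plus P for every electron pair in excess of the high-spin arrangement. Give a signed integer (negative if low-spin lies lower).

High-spin d⁶ fills as t₂g⁴ eg² with CFSE 4(−0.4) + 2(+0.6) = -0.4Δo = -3670 cm⁻¹.
Low-spin: t₂g⁶ eg⁰, orbital CFSE = -2.4Δo = -22020 cm⁻¹; plus 2 excess pairs × P = +43950 cm⁻¹; total 21930 cm⁻¹.
The difference is 21930 − (-3670) = 25600 cm⁻¹, so high-spin lies lower.

25600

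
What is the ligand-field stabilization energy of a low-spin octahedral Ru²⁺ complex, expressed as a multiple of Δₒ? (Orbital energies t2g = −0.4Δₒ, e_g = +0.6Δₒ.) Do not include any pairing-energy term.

Ru²⁺: group 8, so d-count = 8 − 2 = 6.
Configuration: t2g^6 e_g^0.
CFSE = 6(-0.4Δₒ) + 0(0.6Δₒ) = -2.4Δₒ + 0.0Δₒ = -2.4Δₒ.

-2.4 Δₒ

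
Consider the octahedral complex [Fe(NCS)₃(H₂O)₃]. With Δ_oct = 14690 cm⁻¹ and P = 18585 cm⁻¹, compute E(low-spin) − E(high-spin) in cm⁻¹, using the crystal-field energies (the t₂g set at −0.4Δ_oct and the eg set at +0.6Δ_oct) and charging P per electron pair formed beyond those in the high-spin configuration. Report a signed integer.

7790

Ligand charges: 3×(-1) from NCS⁻ and 3×(+0) from H₂O sum to -3; with overall charge +0, Fe is +3.
Fe sits in group 8; removing 3 electrons leaves Fe³⁺ with 8 − 3 = 5 d electrons.
High-spin d⁵ fills as t₂g³ eg² with CFSE 3(−0.4) + 2(+0.6) = 0.0Δ_oct = 0 cm⁻¹.
For low-spin the configuration is t₂g⁵ eg⁰: orbital energy -2.0 × 14690 = -29380 cm⁻¹, and 2 additional pairs relative to high-spin add 37170 cm⁻¹, giving 7790 cm⁻¹.
E(LS) − E(HS) = 7790 − (0) = 7790 cm⁻¹.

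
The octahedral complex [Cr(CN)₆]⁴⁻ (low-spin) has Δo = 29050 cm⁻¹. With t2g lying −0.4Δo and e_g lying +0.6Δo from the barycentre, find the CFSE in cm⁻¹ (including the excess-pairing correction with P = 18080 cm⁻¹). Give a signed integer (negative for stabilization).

-28400

Each CN⁻ contributes -1; 6 × (-1) = -6. With overall charge -4, Cr is in the +2 oxidation state.
Cr sits in group 6; removing 2 electrons leaves Cr²⁺ with 6 − 2 = 4 d electrons.
The d⁴ electrons fill as t2g^4 e_g^0.
Orbital CFSE = 4(-0.4) + 0(0.6) = -1.6Δo = -1.6 × 29050 = -46480 cm⁻¹.
Pairing penalty: 1 pair vs 0 in the high-spin reference → 1 extra × P = 18080 cm⁻¹.
Combining: -46480 + 18080 = -28400 cm⁻¹.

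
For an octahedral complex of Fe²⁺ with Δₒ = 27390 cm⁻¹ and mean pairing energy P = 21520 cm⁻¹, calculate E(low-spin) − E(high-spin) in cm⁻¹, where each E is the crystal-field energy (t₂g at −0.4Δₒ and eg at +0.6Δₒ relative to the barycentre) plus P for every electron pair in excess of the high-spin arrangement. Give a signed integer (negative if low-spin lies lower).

-11740

Fe²⁺: group 8, so d-count = 8 − 2 = 6.
In the high-spin limit (t₂g⁴ eg²) the orbital term is -0.4Δₒ = -10956 cm⁻¹, with no excess pairing.
For low-spin the configuration is t₂g⁶ eg⁰: orbital energy -2.4 × 27390 = -65736 cm⁻¹, and 2 additional pairs relative to high-spin add 43040 cm⁻¹, giving -22696 cm⁻¹.
The difference is -22696 − (-10956) = -11740 cm⁻¹, so low-spin lies lower.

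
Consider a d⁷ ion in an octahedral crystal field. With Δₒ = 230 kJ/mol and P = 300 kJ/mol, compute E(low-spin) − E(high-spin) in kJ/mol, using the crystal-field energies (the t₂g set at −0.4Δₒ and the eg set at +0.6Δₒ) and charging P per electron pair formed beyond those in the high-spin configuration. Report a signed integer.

In the high-spin limit (t₂g⁵ eg²) the orbital term is -0.8Δₒ = -184 kJ/mol, with no excess pairing.
Low-spin: t₂g⁶ eg¹, orbital CFSE = -1.8Δₒ = -414 kJ/mol; plus 1 excess pair × P = +300 kJ/mol; total -114 kJ/mol.
Thus E(LS) − E(HS) = 70 kJ/mol.

70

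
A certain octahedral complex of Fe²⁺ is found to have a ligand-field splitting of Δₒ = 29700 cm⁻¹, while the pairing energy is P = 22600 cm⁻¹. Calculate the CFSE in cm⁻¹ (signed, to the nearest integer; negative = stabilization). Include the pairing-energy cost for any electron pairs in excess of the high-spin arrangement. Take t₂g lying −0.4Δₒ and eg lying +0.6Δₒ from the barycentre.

Group 8 minus oxidation state +2 gives a d⁶ configuration for Fe²⁺.
With Δₒ > P the complex is low-spin.
That gives t₂g⁶ eg⁰.
Orbital CFSE = -2.4Δₒ = -2.4 × 29700 = -71280 cm⁻¹.
Excess pairs vs high-spin: 3 − 1 = 2; pairing cost = +45200 cm⁻¹.
Net CFSE = -71280 + 45200 = -26080 cm⁻¹.

-26080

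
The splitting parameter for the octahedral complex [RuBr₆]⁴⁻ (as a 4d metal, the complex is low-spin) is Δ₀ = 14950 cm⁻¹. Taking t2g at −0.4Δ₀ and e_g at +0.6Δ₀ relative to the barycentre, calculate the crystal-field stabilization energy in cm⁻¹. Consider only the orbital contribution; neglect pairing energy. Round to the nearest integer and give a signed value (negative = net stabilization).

Each Br⁻ contributes -1; 6 × (-1) = -6. With overall charge -4, Ru is in the +2 oxidation state.
Ru is in group 8, so Ru²⁺ is d⁶ (8 − 2 = 6).
Configuration: t2g^6 e_g^0.
Orbital CFSE = 6(-0.4) + 0(0.6) = -2.4Δ₀ = -2.4 × 14950 = -35880 cm⁻¹.

-35880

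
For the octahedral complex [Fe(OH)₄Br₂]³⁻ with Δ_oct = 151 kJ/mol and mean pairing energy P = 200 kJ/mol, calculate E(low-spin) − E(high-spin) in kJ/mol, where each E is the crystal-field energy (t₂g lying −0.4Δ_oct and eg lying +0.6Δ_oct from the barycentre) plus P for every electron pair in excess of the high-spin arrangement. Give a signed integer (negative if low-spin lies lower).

98

Ligand charges: 4×(-1) from OH⁻ and 2×(-1) from Br⁻ sum to -6; with overall charge -3, Fe is +3.
Fe³⁺: group 8, so d-count = 8 − 3 = 5.
In the high-spin limit (t₂g³ eg²) the orbital term is 0.0Δ_oct = 0 kJ/mol, with no excess pairing.
Low-spin: t₂g⁵ eg⁰, orbital CFSE = -2.0Δ_oct = -302 kJ/mol; plus 2 excess pairs × P = +400 kJ/mol; total 98 kJ/mol.
Thus E(LS) − E(HS) = 98 kJ/mol.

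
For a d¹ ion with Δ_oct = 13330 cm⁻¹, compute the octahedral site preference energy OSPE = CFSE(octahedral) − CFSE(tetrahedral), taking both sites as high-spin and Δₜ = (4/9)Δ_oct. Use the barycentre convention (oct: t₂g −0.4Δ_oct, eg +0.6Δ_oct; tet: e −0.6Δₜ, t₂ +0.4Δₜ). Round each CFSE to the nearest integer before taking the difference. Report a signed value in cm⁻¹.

-1777

Octahedral (high-spin): t₂g¹ eg⁰, CFSE = 1(−0.4) + 0(+0.6) = -0.4Δ_oct = -0.4 × 13330 = -5332 cm⁻¹.
Tetrahedral: e¹ t₂⁰, CFSE = 1(−0.6) + 0(+0.4) = -0.6Δₜ = -0.6 × (4/9) × 13330 = -3555 cm⁻¹.
OSPE = -5332 − (-3555) = -1777 cm⁻¹.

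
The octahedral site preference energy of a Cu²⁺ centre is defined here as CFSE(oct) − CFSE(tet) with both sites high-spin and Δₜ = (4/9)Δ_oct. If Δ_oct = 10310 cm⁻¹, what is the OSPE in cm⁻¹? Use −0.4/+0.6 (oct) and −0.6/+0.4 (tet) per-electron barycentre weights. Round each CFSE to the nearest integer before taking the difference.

-4353

Cu sits in group 11; removing 2 electrons leaves Cu²⁺ with 11 − 2 = 9 d electrons.
Octahedral (high-spin): t2g^6 e_g^3, CFSE = 6(−0.4) + 3(+0.6) = -0.6Δ_oct = -0.6 × 10310 = -6186 cm⁻¹.
Tetrahedral: e^4 t2^5, CFSE = 4(−0.6) + 5(+0.4) = -0.4Δₜ = -0.4 × (4/9) × 10310 = -1833 cm⁻¹.
Subtracting, OSPE = -6186 − (-1833) = -4353 cm⁻¹.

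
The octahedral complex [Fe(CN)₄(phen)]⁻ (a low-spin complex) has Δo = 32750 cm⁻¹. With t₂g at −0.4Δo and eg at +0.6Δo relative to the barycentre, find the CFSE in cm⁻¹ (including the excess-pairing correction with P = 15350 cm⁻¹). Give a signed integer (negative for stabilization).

Ligand charges: 4×(-1) from CN⁻ and 1×(+0) from phen sum to -4; with overall charge -1, Fe is +3.
Fe sits in group 8; removing 3 electrons leaves Fe³⁺ with 8 − 3 = 5 d electrons.
Electron filling gives t₂g⁵ eg⁰.
Orbital CFSE = 5(-0.4) + 0(0.6) = -2.0Δo = -2.0 × 32750 = -65500 cm⁻¹.
High-spin d⁵ would be t₂g³ eg² with 0 pairs; low-spin has 2, so 2 excess pairs cost +2P = +30700 cm⁻¹.
Net CFSE = -65500 + 30700 = -34800 cm⁻¹.

-34800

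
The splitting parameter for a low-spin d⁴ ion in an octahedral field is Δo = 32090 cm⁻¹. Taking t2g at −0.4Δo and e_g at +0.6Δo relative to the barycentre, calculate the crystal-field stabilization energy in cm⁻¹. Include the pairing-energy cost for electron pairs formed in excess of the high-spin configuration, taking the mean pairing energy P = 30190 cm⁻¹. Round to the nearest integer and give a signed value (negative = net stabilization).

-21154

The d⁴ electrons fill as t2g^4 e_g^0.
Orbital CFSE = 4(-0.4) + 0(0.6) = -1.6Δo = -1.6 × 32090 = -51344 cm⁻¹.
Pairing penalty: 1 pair vs 0 in the high-spin reference → 1 extra × P = 30190 cm⁻¹.
Overall CFSE = -51344 + 30190 = -21154 cm⁻¹.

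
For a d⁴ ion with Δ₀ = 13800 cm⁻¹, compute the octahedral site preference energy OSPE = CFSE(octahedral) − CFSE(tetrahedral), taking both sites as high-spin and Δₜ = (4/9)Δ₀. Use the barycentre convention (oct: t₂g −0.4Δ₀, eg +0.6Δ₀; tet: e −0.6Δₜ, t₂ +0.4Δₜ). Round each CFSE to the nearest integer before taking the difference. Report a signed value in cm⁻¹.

-5827

In an octahedral site d⁴ (HS) is t2g^3 e_g^1, giving CFSE(oct) = -0.6Δ₀ = -8280 cm⁻¹.
In a tetrahedral site the filling is e^2 t2^2: CFSE(tet) = -0.4Δₜ = -0.4 × (4/9)(13800) = -2453 cm⁻¹.
OSPE = CFSE(oct) − CFSE(tet) = -8280 − (-2453) = -5827 cm⁻¹.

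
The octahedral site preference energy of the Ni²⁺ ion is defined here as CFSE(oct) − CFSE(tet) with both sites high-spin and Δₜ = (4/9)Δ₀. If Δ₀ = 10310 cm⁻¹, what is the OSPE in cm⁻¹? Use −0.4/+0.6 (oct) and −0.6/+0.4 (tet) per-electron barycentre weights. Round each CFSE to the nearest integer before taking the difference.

Ni is in group 10, so Ni²⁺ is d⁸ (10 − 2 = 8).
In an octahedral site d⁸ (HS) is t2g^6 e_g^2, giving CFSE(oct) = -1.2Δ₀ = -12372 cm⁻¹.
In a tetrahedral site the filling is e^4 t2^4: CFSE(tet) = -0.8Δₜ = -0.8 × (4/9)(10310) = -3666 cm⁻¹.
OSPE = CFSE(oct) − CFSE(tet) = -12372 − (-3666) = -8706 cm⁻¹.

-8706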